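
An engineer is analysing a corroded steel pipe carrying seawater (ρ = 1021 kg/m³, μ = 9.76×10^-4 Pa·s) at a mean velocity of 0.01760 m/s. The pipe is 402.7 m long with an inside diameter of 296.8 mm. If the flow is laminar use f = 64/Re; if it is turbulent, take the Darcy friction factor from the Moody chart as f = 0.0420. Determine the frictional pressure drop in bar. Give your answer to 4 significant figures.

Reynolds number Re = ρVD/μ = 1021 · 0.0176 · 0.2968 / 0.000976 = 5465.
Re > 4000 → turbulent; use the Moody-chart value f = 0.0420.
Darcy-Weisbach: ΔP = f(L/D)(ρV²/2) = 0.042·(402.7/0.2968)·(1021·0.0176²/2) = 0.042·1357·0.1581 = 9.011 Pa.
ΔP = 9.011 Pa = 9.011×10^-5 bar.

ΔP ≈ 9.011×10^-5 bar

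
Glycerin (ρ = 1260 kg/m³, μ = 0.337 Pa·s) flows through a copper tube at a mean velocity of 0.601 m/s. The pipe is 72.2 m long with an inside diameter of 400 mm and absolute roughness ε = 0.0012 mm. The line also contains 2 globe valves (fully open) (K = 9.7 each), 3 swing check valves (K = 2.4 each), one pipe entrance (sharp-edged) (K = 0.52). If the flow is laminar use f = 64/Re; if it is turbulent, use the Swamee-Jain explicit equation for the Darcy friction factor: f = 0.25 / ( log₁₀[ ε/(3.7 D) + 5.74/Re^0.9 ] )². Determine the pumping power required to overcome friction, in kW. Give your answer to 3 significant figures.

P ≈ 0.687 kW

Reynolds number Re = ρVD/μ = 1260 · 0.601 · 0.4 / 0.337 = 898.8.
Re < 2300 → laminar flow, so f = 64/Re = 64/898.8 = 0.0712 (the turbulent correlation is not needed).
Total minor-loss coefficient ΣK = 2·9.7 + 3·2.4 + 1·0.52 = 27.1.
ΔP = [f·L/D + ΣK]·(ρV²/2) = [0.0712·72.2/0.4 + 27.1]·(1260·0.601²/2) = [12.85 + 27.1]·227.6 = 9096 Pa.
Q = V·A = 0.601·0.1257 = 0.07552 m³/s.
Pumping power P = QΔP = 0.07552·9096 = 687.0 W = 0.687 kW.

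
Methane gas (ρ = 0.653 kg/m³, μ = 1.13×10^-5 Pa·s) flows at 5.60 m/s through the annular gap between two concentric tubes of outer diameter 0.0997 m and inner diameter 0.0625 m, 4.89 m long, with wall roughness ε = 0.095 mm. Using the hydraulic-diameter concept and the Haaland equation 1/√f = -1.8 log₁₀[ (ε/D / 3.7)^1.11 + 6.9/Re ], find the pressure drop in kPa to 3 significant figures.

ΔP ≈ 0.0445 kPa

Hydraulic diameter D_h = 4A/P = D_o - D_i = 0.0997 - 0.0625 = 0.0372 m.
Re = ρVD_h/μ = 0.653·5.6·0.0372/1.13e-05 = 1.204e+04.
ε/D_h = 9.5e-05/0.0372 = 0.00255; Haaland gives 1/√f = -1.8 log₁₀[0.00031+0.000573] = 5.497, so f = 0.03309.
ΔP = f(L/D_h)(ρV²/2) = 0.03309·4.89/0.0372·10.24 = 44.54 Pa.
ΔP = 0.0445 kPa.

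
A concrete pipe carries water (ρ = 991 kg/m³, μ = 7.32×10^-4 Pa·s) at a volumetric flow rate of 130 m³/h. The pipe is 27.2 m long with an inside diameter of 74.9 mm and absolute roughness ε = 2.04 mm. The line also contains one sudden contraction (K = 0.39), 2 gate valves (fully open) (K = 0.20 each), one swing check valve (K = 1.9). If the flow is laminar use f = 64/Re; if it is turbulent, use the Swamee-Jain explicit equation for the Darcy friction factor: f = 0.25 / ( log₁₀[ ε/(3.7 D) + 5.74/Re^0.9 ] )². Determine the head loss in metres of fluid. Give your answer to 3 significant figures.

h_f ≈ 77.6 m

Q = 130 m³/h = 130/3600 = 0.03611 m³/s.
Cross-sectional area A = πD²/4 = π(0.0749)²/4 = 0.004406 m²; mean velocity V = Q/A = 0.03611/0.004406 = 8.196 m/s.
Reynolds number Re = ρVD/μ = 991 · 8.196 · 0.0749 / 0.000732 = 8.311e+05.
Re > 4000 → turbulent. Relative roughness ε/D = 0.00204/0.0749 = 0.0272. Swamee-Jain: f = 0.25/(log₁₀[0.0272/3.7 + 5.74/8.311e+05^0.9])² = 0.25/(log₁₀[0.00736 + 2.7e-05])² = 0.25/(-2.131)² = 0.05503.
Total minor-loss coefficient ΣK = 1·0.39 + 2·0.2 + 1·1.9 = 2.69.
ΔP = [f·L/D + ΣK]·(ρV²/2) = [0.05503·27.2/0.0749 + 2.69]·(991·8.196²/2) = [19.98 + 2.69]·3.328e+04 = 7.546e+05 Pa.
Head loss h_f = ΔP/(ρg) = 7.546e+05/(991·9.81) = 77.6 m.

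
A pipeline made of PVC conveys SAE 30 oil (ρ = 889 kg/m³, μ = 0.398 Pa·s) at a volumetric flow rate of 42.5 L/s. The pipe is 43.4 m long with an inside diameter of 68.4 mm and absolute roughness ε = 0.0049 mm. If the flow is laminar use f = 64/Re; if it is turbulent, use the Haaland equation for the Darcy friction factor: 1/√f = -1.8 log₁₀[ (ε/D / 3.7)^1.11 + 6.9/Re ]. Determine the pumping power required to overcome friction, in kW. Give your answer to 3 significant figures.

Q = 42.5 L/s = 42.5/1000 = 0.0425 m³/s.
Cross-sectional area A = πD²/4 = π(0.0684)²/4 = 0.003675 m²; mean velocity V = Q/A = 0.0425/0.003675 = 11.57 m/s.
Reynolds number Re = ρVD/μ = 889 · 11.57 · 0.0684 / 0.398 = 1767.
Re < 2300 → laminar flow, so f = 64/Re = 64/1767 = 0.03622 (the turbulent correlation is not needed).
Darcy-Weisbach: ΔP = f(L/D)(ρV²/2) = 0.03622·(43.4/0.0684)·(889·11.57²/2) = 0.03622·634.5·5.946e+04 = 1.366e+06 Pa.
Pumping power P = QΔP = 0.0425·1.366e+06 = 58070 W = 58.1 kW.

P ≈ 58.1 kW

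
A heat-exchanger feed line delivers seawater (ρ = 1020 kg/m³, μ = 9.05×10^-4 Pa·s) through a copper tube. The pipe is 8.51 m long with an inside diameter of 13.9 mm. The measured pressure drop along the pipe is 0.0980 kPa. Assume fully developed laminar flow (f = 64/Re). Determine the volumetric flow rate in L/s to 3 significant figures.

Q ≈ 0.0117 L/s

For laminar flow, f = 64/Re with Re = ρVD/μ, so Darcy-Weisbach reduces to ΔP = 32μLV/D². Solving for V: V = ΔP·D²/(32μL) = 98·(0.0139)²/(32·0.000905·8.51) = 0.07683 m/s.
Check: Re = ρVD/μ = 1020·0.07683·0.0139/0.000905 = 1204 < 2300, so the laminar assumption holds.
Q = V·A = 0.07683·(π/4·0.0139²) = 1.166e-05 m³/s = 0.0117 L/s.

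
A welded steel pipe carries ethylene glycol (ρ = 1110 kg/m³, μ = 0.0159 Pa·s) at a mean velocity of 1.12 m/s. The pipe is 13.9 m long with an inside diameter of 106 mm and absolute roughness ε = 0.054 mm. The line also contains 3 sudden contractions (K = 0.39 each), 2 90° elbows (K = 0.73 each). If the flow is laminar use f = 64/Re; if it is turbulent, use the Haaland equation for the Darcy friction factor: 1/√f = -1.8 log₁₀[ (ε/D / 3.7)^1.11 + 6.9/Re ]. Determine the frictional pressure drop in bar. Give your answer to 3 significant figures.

Reynolds number Re = ρVD/μ = 1110 · 1.12 · 0.106 / 0.0159 = 8288.
Re > 4000 → turbulent. Relative roughness ε/D = 5.4e-05/0.106 = 0.000509. Haaland: 1/√f = -1.8 log₁₀[(0.000509/3.7)^1.11 + 6.9/8288] = -1.8 log₁₀[5.18e-05 + 0.000833] = 5.496, so f = 0.0331.
Total minor-loss coefficient ΣK = 3·0.39 + 2·0.73 = 2.63.
ΔP = [f·L/D + ΣK]·(ρV²/2) = [0.0331·13.9/0.106 + 2.63]·(1110·1.12²/2) = [4.341 + 2.63]·696.2 = 4853 Pa.
ΔP = 4853 Pa = 0.0485 bar.

ΔP ≈ 0.0485 bar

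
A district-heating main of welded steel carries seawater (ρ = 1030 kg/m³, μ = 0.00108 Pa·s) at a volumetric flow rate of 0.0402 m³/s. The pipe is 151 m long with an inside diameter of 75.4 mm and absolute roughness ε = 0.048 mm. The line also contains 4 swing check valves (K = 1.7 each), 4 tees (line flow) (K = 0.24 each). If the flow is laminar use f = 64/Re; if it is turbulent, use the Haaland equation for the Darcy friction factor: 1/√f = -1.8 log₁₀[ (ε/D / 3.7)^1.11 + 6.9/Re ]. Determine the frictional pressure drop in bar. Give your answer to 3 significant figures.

ΔP ≈ 18.5 bar

Cross-sectional area A = πD²/4 = π(0.0754)²/4 = 0.004465 m²; mean velocity V = Q/A = 0.0402/0.004465 = 9.003 m/s.
Reynolds number Re = ρVD/μ = 1030 · 9.003 · 0.0754 / 0.00108 = 6.474e+05.
Re > 4000 → turbulent. Relative roughness ε/D = 4.8e-05/0.0754 = 0.000637. Haaland: 1/√f = -1.8 log₁₀[(0.000637/3.7)^1.11 + 6.9/6.474e+05] = -1.8 log₁₀[6.63e-05 + 1.07e-05] = 7.405, so f = 0.01824.
Total minor-loss coefficient ΣK = 4·1.7 + 4·0.24 = 7.76.
ΔP = [f·L/D + ΣK]·(ρV²/2) = [0.01824·151/0.0754 + 7.76]·(1030·9.003²/2) = [36.53 + 7.76]·4.174e+04 = 1.849e+06 Pa.
ΔP = 1.849e+06 Pa = 18.5 bar.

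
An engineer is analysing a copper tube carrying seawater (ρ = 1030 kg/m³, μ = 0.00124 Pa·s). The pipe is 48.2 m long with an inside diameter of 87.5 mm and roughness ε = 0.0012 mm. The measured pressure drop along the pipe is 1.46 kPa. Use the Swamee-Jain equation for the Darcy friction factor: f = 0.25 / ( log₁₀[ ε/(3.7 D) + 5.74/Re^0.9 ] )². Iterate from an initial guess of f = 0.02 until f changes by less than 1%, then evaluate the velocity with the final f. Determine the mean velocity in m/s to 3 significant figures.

V ≈ 0.477 m/s

Rearranging Darcy-Weisbach: V = √(2·ΔP·D/(f·L·ρ)). With ε/D = 1.2e-06/0.0875 = 1.37e-05, iterate starting from f = 0.02:
  f = 0.02 → V = √(2·1460·0.0875/(0.02·48.2·1030)) = 0.5073 m/s; Re = ρVD/μ = 3.687e+04; f → 0.02231
  f = 0.02231 → V = 0.4803 m/s; Re = 3.491e+04; f → 0.0226
  f = 0.0226 → V = 0.4772 m/s; Re = 3.469e+04; f → 0.02263
Converged (Δf/f < 1%). With the final f = 0.02263: V = √(2·1460·0.0875/(0.02263·48.2·1030)) = 0.4769 m/s.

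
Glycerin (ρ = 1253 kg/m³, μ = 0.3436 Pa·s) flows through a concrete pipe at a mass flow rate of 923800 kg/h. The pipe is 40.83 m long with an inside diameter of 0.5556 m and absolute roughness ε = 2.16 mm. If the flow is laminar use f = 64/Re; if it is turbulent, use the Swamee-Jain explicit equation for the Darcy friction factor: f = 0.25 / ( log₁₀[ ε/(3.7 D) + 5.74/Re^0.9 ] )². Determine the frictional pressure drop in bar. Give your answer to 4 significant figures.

ΔP ≈ 0.01228 bar

ṁ = 923800 kg/h = 923800/3600 = 256.6 kg/s.
A = πD²/4 = π(0.5556)²/4 = 0.2424 m²; mean velocity V = ṁ/(ρA) = 256.6/(1253 · 0.2424) = 0.8447 m/s.
Reynolds number Re = ρVD/μ = 1253 · 0.8447 · 0.5556 / 0.344 = 1711.
Re < 2300 → laminar flow, so f = 64/Re = 64/1711 = 0.03739 (the turbulent correlation is not needed).
Darcy-Weisbach: ΔP = f(L/D)(ρV²/2) = 0.03739·(40.83/0.5556)·(1253·0.8447²/2) = 0.03739·73.49·447 = 1228 Pa.
ΔP = 1228 Pa = 0.01228 bar.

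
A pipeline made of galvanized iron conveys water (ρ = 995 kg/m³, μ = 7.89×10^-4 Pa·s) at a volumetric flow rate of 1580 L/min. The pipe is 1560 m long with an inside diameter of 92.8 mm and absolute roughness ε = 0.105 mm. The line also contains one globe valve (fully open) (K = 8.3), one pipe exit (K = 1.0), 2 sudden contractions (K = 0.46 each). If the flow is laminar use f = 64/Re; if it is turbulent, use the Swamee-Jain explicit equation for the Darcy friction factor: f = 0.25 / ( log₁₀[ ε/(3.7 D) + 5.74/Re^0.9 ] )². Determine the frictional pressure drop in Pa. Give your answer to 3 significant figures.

Q = 1580 L/min = 1580/60000 = 0.02633 m³/s.
Cross-sectional area A = πD²/4 = π(0.0928)²/4 = 0.006764 m²; mean velocity V = Q/A = 0.02633/0.006764 = 3.893 m/s.
Reynolds number Re = ρVD/μ = 995 · 3.893 · 0.0928 / 0.000789 = 4.556e+05.
Re > 4000 → turbulent. Relative roughness ε/D = 0.000105/0.0928 = 0.00113. Swamee-Jain: f = 0.25/(log₁₀[0.00113/3.7 + 5.74/4.556e+05^0.9])² = 0.25/(log₁₀[0.000306 + 4.64e-05])² = 0.25/(-3.453)² = 0.02096.
Total minor-loss coefficient ΣK = 1·8.3 + 1·1 + 2·0.46 = 10.2.
ΔP = [f·L/D + ΣK]·(ρV²/2) = [0.02096·1560/0.0928 + 10.2]·(995·3.893²/2) = [352.4 + 10.2]·7541 = 2.735e+06 Pa.

ΔP ≈ 2.73×10^6 Pa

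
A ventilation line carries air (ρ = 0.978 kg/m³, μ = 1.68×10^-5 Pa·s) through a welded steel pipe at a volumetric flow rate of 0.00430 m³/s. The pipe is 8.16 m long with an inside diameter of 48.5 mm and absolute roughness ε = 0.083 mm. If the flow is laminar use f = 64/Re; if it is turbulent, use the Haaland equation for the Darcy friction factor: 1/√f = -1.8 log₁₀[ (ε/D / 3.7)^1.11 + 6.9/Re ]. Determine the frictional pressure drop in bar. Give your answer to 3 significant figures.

Cross-sectional area A = πD²/4 = π(0.0485)²/4 = 0.001847 m²; mean velocity V = Q/A = 0.0043/0.001847 = 2.328 m/s.
Reynolds number Re = ρVD/μ = 0.978 · 2.328 · 0.0485 / 1.68e-05 = 6572.
Re > 4000 → turbulent. Relative roughness ε/D = 8.3e-05/0.0485 = 0.00171. Haaland: 1/√f = -1.8 log₁₀[(0.00171/3.7)^1.11 + 6.9/6572] = -1.8 log₁₀[0.000199 + 0.00105] = 5.226, so f = 0.03661.
Darcy-Weisbach: ΔP = f(L/D)(ρV²/2) = 0.03661·(8.16/0.0485)·(0.978·2.328²/2) = 0.03661·168.2·2.649 = 16.32 Pa.
ΔP = 16.32 Pa = 1.63×10^-4 bar.

ΔP ≈ 1.63×10^-4 bar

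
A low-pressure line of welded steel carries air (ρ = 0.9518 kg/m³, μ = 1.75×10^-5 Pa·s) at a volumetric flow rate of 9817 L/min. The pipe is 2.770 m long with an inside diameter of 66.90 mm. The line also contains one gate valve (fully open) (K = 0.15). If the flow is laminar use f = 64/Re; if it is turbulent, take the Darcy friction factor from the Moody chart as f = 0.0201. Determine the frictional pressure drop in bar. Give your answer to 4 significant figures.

Q = 9817 L/min = 9817/60000 = 0.1636 m³/s.
Cross-sectional area A = πD²/4 = π(0.0669)²/4 = 0.003515 m²; mean velocity V = Q/A = 0.1636/0.003515 = 46.55 m/s.
Reynolds number Re = ρVD/μ = 0.9518 · 46.55 · 0.0669 / 1.75e-05 = 1.694e+05.
Re > 4000 → turbulent; use the Moody-chart value f = 0.0201.
Total minor-loss coefficient ΣK = 1·0.15 = 0.15.
ΔP = [f·L/D + ΣK]·(ρV²/2) = [0.0201·2.77/0.0669 + 0.15]·(0.9518·46.55²/2) = [0.8322 + 0.15]·1031 = 1013 Pa.
ΔP = 1013 Pa = 0.01013 bar.

ΔP ≈ 0.01013 bar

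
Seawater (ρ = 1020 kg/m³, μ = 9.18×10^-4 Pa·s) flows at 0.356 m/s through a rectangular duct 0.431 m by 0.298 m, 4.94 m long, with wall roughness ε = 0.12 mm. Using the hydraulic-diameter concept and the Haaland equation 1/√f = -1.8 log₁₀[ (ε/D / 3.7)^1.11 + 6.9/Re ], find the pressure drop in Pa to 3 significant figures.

Hydraulic diameter D_h = 4A/P = 4·(0.431·0.298)/(2·(0.431+0.298)) = 0.5138/1.458 = 0.3524 m.
Re = ρVD_h/μ = 1020·0.356·0.3524/0.000918 = 1.394e+05.
ε/D_h = 0.00012/0.3524 = 0.000341; Haaland gives 1/√f = -1.8 log₁₀[3.31e-05+4.95e-05] = 7.349, so f = 0.01851.
ΔP = f(L/D_h)(ρV²/2) = 0.01851·4.94/0.3524·64.64 = 16.78 Pa.

ΔP ≈ 16.8 Pa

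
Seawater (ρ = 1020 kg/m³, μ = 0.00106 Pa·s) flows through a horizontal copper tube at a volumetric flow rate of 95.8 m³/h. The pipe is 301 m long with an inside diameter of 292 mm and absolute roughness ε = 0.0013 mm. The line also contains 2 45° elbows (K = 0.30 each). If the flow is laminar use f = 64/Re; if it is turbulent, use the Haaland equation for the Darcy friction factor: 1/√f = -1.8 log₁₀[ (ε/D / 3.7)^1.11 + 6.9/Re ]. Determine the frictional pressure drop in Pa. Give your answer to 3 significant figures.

Q = 95.8 m³/h = 95.8/3600 = 0.02661 m³/s.
Cross-sectional area A = πD²/4 = π(0.292)²/4 = 0.06697 m²; mean velocity V = Q/A = 0.02661/0.06697 = 0.3974 m/s.
Reynolds number Re = ρVD/μ = 1020 · 0.3974 · 0.292 / 0.00106 = 1.117e+05.
Re > 4000 → turbulent. Relative roughness ε/D = 1.3e-06/0.292 = 4.45e-06. Haaland: 1/√f = -1.8 log₁₀[(4.45e-06/3.7)^1.11 + 6.9/1.117e+05] = -1.8 log₁₀[2.69e-07 + 6.18e-05] = 7.573, so f = 0.01744.
Total minor-loss coefficient ΣK = 2·0.3 = 0.6.
ΔP = [f·L/D + ΣK]·(ρV²/2) = [0.01744·301/0.292 + 0.6]·(1020·0.3974²/2) = [17.97 + 0.6]·80.54 = 1496 Pa.

ΔP ≈ 1500 Pa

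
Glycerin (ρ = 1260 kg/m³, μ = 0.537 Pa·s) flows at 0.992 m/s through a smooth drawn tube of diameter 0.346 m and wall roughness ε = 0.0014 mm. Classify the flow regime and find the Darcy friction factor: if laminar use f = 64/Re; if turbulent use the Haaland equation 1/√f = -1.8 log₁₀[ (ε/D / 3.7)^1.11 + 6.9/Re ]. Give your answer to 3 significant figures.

f ≈ 0.0795

Re = ρVD/μ = 1260·0.992·0.346/0.537 = 805.3.
Re < 2300 → laminar, so f = 64/Re = 0.07947 (roughness is irrelevant in laminar flow).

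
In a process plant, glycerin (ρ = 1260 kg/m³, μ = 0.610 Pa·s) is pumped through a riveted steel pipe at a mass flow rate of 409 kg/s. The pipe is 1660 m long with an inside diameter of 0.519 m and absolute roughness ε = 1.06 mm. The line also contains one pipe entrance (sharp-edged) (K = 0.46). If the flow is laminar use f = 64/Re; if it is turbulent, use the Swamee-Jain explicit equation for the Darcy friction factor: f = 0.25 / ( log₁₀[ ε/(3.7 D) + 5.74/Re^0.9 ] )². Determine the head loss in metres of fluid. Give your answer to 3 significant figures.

h_f ≈ 15.0 m

A = πD²/4 = π(0.519)²/4 = 0.2116 m²; mean velocity V = ṁ/(ρA) = 409/(1260 · 0.2116) = 1.534 m/s.
Reynolds number Re = ρVD/μ = 1260 · 1.534 · 0.519 / 0.61 = 1645.
Re < 2300 → laminar flow, so f = 64/Re = 64/1645 = 0.03891 (the turbulent correlation is not needed).
Total minor-loss coefficient ΣK = 1·0.46 = 0.46.
ΔP = [f·L/D + ΣK]·(ρV²/2) = [0.03891·1660/0.519 + 0.46]·(1260·1.534²/2) = [124.4 + 0.46]·1483 = 1.853e+05 Pa.
Head loss h_f = ΔP/(ρg) = 1.853e+05/(1260·9.81) = 15.0 m.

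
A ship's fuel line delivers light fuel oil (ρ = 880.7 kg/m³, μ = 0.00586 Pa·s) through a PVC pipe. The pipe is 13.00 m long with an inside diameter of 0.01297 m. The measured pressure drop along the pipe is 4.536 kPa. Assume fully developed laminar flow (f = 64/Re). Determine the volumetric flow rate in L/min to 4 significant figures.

Q ≈ 2.481 L/min

For laminar flow, f = 64/Re with Re = ρVD/μ, so Darcy-Weisbach reduces to ΔP = 32μLV/D². Solving for V: V = ΔP·D²/(32μL) = 4536·(0.01297)²/(32·0.00586·13) = 0.313 m/s.
Check: Re = ρVD/μ = 880.7·0.313·0.01297/0.00586 = 610.1 < 2300, so the laminar assumption holds.
Q = V·A = 0.313·(π/4·0.01297²) = 4.136e-05 m³/s = 2.481 L/min.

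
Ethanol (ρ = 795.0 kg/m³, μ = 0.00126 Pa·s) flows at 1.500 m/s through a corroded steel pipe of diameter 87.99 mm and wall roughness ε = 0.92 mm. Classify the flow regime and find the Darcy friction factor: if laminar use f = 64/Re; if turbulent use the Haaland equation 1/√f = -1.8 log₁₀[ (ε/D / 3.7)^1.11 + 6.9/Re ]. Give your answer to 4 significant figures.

Re = ρVD/μ = 795·1.5·0.08799/0.00126 = 8.328e+04.
Re > 4000 → turbulent. ε/D = 0.00092/0.08799 = 0.0105; Haaland: 1/√f = -1.8 log₁₀[0.00148 + 8.29e-05] = 5.05, so f = 0.03921.

f ≈ 0.03921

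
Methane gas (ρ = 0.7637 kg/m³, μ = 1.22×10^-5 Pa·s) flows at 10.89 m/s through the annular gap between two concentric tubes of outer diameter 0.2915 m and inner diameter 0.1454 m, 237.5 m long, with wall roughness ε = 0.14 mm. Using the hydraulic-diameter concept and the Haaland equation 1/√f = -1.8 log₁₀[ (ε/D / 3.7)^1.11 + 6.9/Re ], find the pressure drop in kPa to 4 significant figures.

Hydraulic diameter D_h = 4A/P = D_o - D_i = 0.2915 - 0.1454 = 0.1461 m.
Re = ρVD_h/μ = 0.7637·10.89·0.1461/1.22e-05 = 9.96e+04.
ε/D_h = 0.00014/0.1461 = 0.000958; Haaland gives 1/√f = -1.8 log₁₀[0.000104+6.93e-05] = 6.768, so f = 0.02183.
ΔP = f(L/D_h)(ρV²/2) = 0.02183·237.5/0.1461·45.28 = 1607 Pa.
ΔP = 1.607 kPa.

ΔP ≈ 1.607 kPa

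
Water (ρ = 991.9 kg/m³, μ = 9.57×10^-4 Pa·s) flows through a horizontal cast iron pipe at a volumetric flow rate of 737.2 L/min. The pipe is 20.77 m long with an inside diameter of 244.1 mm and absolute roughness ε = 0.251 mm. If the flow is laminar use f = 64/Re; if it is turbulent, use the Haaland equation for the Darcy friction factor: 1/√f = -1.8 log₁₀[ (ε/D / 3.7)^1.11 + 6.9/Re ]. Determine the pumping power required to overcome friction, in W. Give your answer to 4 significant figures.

P ≈ 0.8217 W

Q = 737.2 L/min = 737.2/60000 = 0.01229 m³/s.
Cross-sectional area A = πD²/4 = π(0.2441)²/4 = 0.0468 m²; mean velocity V = Q/A = 0.01229/0.0468 = 0.2625 m/s.
Reynolds number Re = ρVD/μ = 991.9 · 0.2625 · 0.2441 / 0.000957 = 6.643e+04.
Re > 4000 → turbulent. Relative roughness ε/D = 0.000251/0.2441 = 0.00103. Haaland: 1/√f = -1.8 log₁₀[(0.00103/3.7)^1.11 + 6.9/6.643e+04] = -1.8 log₁₀[0.000113 + 0.000104] = 6.595, so f = 0.02299.
Darcy-Weisbach: ΔP = f(L/D)(ρV²/2) = 0.02299·(20.77/0.2441)·(991.9·0.2625²/2) = 0.02299·85.09·34.19 = 66.88 Pa.
Pumping power P = QΔP = 0.01229·66.88 = 0.82169 W = 0.8217 W.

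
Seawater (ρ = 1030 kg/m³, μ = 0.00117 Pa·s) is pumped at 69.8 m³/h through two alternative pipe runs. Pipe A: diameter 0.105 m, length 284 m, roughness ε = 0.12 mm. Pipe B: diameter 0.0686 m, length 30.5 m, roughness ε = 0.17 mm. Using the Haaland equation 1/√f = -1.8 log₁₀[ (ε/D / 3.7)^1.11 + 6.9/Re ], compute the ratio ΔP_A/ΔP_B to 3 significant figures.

Pipe A: V = Q/A = 0.01939/0.008659 = 2.239 m/s; Re = 2.07e+05; ε/D = 0.00114; Haaland → f = 0.02143; ΔP_A = f(L/D)(ρV²/2) = 1.497e+05 Pa.
Pipe B: V = Q/A = 0.01939/0.003696 = 5.246 m/s; Re = 3.168e+05; ε/D = 0.00248; Haaland → f = 0.0253; ΔP_B = f(L/D)(ρV²/2) = 1.594e+05 Pa.
ΔP_A/ΔP_B = 1.497e+05/1.594e+05 = 0.939.

ΔP_A/ΔP_B ≈ 0.939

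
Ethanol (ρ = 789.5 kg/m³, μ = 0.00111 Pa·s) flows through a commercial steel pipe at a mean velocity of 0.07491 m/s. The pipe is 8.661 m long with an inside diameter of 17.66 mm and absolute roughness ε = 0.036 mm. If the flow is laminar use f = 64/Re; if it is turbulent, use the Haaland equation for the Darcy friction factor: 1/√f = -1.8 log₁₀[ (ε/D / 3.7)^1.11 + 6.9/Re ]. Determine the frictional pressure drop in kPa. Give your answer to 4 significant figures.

Reynolds number Re = ρVD/μ = 789.5 · 0.07491 · 0.01766 / 0.00111 = 940.9.
Re < 2300 → laminar flow, so f = 64/Re = 64/940.9 = 0.06802 (the turbulent correlation is not needed).
Darcy-Weisbach: ΔP = f(L/D)(ρV²/2) = 0.06802·(8.661/0.01766)·(789.5·0.07491²/2) = 0.06802·490.4·2.215 = 73.89 Pa.
ΔP = 73.89 Pa = 0.07389 kPa.

ΔP ≈ 0.07389 kPa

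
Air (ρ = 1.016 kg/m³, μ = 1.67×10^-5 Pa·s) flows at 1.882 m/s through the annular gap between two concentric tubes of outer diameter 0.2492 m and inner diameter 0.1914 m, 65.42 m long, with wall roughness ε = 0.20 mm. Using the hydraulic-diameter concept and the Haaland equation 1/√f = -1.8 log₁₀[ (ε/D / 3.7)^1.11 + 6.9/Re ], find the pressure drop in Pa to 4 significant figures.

ΔP ≈ 78.44 Pa

Hydraulic diameter D_h = 4A/P = D_o - D_i = 0.2492 - 0.1914 = 0.0578 m.
Re = ρVD_h/μ = 1.016·1.882·0.0578/1.67e-05 = 6618.
ε/D_h = 0.0002/0.0578 = 0.00346; Haaland gives 1/√f = -1.8 log₁₀[0.000434+0.00104] = 5.095, so f = 0.03852.
ΔP = f(L/D_h)(ρV²/2) = 0.03852·65.42/0.0578·1.799 = 78.44 Pa.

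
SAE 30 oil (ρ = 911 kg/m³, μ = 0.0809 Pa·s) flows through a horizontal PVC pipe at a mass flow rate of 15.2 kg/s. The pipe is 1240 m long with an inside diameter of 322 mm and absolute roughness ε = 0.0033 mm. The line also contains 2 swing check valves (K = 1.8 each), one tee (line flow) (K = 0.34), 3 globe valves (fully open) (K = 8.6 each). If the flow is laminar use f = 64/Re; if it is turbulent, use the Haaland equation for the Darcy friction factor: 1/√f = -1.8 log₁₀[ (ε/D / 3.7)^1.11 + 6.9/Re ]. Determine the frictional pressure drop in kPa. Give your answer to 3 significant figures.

ΔP ≈ 6.91 kPa

A = πD²/4 = π(0.322)²/4 = 0.08143 m²; mean velocity V = ṁ/(ρA) = 15.2/(911 · 0.08143) = 0.2049 m/s.
Reynolds number Re = ρVD/μ = 911 · 0.2049 · 0.322 / 0.0809 = 742.9.
Re < 2300 → laminar flow, so f = 64/Re = 64/742.9 = 0.08615 (the turbulent correlation is not needed).
Total minor-loss coefficient ΣK = 2·1.8 + 1·0.34 + 3·8.6 = 29.7.
ΔP = [f·L/D + ΣK]·(ρV²/2) = [0.08615·1240/0.322 + 29.7]·(911·0.2049²/2) = [331.7 + 29.7]·19.12 = 6912 Pa.
ΔP = 6912 Pa = 6.91 kPa.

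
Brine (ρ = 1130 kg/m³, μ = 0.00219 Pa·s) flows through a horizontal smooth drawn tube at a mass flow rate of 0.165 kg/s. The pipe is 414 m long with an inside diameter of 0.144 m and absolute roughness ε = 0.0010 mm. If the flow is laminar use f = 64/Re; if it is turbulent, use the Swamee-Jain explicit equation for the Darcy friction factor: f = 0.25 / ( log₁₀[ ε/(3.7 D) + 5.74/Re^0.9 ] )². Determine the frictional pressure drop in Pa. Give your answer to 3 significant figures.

ΔP ≈ 12.5 Pa

A = πD²/4 = π(0.144)²/4 = 0.01629 m²; mean velocity V = ṁ/(ρA) = 0.165/(1130 · 0.01629) = 0.008966 m/s.
Reynolds number Re = ρVD/μ = 1130 · 0.008966 · 0.144 / 0.00219 = 666.2.
Re < 2300 → laminar flow, so f = 64/Re = 64/666.2 = 0.09607 (the turbulent correlation is not needed).
Darcy-Weisbach: ΔP = f(L/D)(ρV²/2) = 0.09607·(414/0.144)·(1130·0.008966²/2) = 0.09607·2875·0.04542 = 12.54 Pa.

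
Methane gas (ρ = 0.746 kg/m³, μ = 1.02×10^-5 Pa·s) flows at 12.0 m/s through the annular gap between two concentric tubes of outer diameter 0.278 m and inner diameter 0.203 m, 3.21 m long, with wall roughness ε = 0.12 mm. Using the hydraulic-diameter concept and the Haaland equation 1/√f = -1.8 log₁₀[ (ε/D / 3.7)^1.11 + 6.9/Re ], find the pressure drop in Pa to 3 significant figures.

ΔP ≈ 56.7 Pa

Hydraulic diameter D_h = 4A/P = D_o - D_i = 0.278 - 0.203 = 0.075 m.
Re = ρVD_h/μ = 0.746·12·0.075/1.02e-05 = 6.582e+04.
ε/D_h = 0.00012/0.075 = 0.0016; Haaland gives 1/√f = -1.8 log₁₀[0.000184+0.000105] = 6.37, so f = 0.02465.
ΔP = f(L/D_h)(ρV²/2) = 0.02465·3.21/0.075·53.71 = 56.66 Pa.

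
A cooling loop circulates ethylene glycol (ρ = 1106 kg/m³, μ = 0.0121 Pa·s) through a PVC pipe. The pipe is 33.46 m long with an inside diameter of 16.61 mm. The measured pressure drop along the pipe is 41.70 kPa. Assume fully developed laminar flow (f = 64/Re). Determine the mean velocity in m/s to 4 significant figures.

For laminar flow, f = 64/Re with Re = ρVD/μ, so Darcy-Weisbach reduces to ΔP = 32μLV/D². Solving for V: V = ΔP·D²/(32μL) = 4.17e+04·(0.01661)²/(32·0.0121·33.46) = 0.888 m/s.
Check: Re = ρVD/μ = 1106·0.888·0.01661/0.0121 = 1348 < 2300, so the laminar assumption holds.

V ≈ 0.8880 m/s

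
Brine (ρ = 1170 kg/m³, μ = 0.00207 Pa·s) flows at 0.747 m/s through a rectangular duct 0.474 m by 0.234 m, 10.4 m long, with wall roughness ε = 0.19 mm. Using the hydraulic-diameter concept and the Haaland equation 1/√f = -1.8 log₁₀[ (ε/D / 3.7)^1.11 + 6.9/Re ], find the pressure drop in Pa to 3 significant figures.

Hydraulic diameter D_h = 4A/P = 4·(0.474·0.234)/(2·(0.474+0.234)) = 0.4437/1.416 = 0.3133 m.
Re = ρVD_h/μ = 1170·0.747·0.3133/0.00207 = 1.323e+05.
ε/D_h = 0.00019/0.3133 = 0.000606; Haaland gives 1/√f = -1.8 log₁₀[6.28e-05+5.22e-05] = 7.091, so f = 0.01989.
ΔP = f(L/D_h)(ρV²/2) = 0.01989·10.4/0.3133·326.4 = 215.5 Pa.

ΔP ≈ 215 Pa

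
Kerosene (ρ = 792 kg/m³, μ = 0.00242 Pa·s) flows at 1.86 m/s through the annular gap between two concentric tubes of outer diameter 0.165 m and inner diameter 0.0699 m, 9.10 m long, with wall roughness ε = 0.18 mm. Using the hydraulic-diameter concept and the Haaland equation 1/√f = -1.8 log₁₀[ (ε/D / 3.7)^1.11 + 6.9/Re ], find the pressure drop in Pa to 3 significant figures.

Hydraulic diameter D_h = 4A/P = D_o - D_i = 0.165 - 0.0699 = 0.0951 m.
Re = ρVD_h/μ = 792·1.86·0.0951/0.00242 = 5.789e+04.
ε/D_h = 0.00018/0.0951 = 0.00189; Haaland gives 1/√f = -1.8 log₁₀[0.000222+0.000119] = 6.24, so f = 0.02568.
ΔP = f(L/D_h)(ρV²/2) = 0.02568·9.1/0.0951·1370 = 3367 Pa.

ΔP ≈ 3370 Pa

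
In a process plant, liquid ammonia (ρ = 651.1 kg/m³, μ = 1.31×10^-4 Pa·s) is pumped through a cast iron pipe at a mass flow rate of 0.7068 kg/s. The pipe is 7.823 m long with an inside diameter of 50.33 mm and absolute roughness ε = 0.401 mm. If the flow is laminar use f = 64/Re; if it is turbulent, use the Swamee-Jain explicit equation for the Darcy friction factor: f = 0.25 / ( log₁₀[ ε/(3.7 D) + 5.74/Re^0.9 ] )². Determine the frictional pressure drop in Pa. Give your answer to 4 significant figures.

ΔP ≈ 540.4 Pa

A = πD²/4 = π(0.05033)²/4 = 0.001989 m²; mean velocity V = ṁ/(ρA) = 0.7068/(651.1 · 0.001989) = 0.5456 m/s.
Reynolds number Re = ρVD/μ = 651.1 · 0.5456 · 0.05033 / 0.000131 = 1.365e+05.
Re > 4000 → turbulent. Relative roughness ε/D = 0.000401/0.05033 = 0.00797. Swamee-Jain: f = 0.25/(log₁₀[0.00797/3.7 + 5.74/1.365e+05^0.9])² = 0.25/(log₁₀[0.00215 + 0.000137])² = 0.25/(-2.64)² = 0.03587.
Darcy-Weisbach: ΔP = f(L/D)(ρV²/2) = 0.03587·(7.823/0.05033)·(651.1·0.5456²/2) = 0.03587·155.4·96.92 = 540.4 Pa.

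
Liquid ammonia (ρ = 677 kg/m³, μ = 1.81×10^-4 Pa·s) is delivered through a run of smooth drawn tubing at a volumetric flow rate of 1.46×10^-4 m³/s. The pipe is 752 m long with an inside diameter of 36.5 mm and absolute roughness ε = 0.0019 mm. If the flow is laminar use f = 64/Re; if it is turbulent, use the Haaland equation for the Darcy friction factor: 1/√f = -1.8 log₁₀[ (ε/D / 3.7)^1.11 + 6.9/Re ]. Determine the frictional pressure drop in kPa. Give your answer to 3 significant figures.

ΔP ≈ 3.55 kPa

Cross-sectional area A = πD²/4 = π(0.0365)²/4 = 0.001046 m²; mean velocity V = Q/A = 0.000146/0.001046 = 0.1395 m/s.
Reynolds number Re = ρVD/μ = 677 · 0.1395 · 0.0365 / 0.000181 = 1.905e+04.
Re > 4000 → turbulent. Relative roughness ε/D = 1.9e-06/0.0365 = 5.21e-05. Haaland: 1/√f = -1.8 log₁₀[(5.21e-05/3.7)^1.11 + 6.9/1.905e+04] = -1.8 log₁₀[4.12e-06 + 0.000362] = 6.185, so f = 0.02614.
Darcy-Weisbach: ΔP = f(L/D)(ρV²/2) = 0.02614·(752/0.0365)·(677·0.1395²/2) = 0.02614·2.06e+04·6.59 = 3549 Pa.
ΔP = 3549 Pa = 3.55 kPa.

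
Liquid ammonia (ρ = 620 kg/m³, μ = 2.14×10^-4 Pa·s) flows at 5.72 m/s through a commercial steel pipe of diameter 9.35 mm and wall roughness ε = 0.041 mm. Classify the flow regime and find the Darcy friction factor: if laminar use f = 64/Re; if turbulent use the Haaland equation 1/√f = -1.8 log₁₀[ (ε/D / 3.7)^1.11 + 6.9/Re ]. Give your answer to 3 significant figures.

Re = ρVD/μ = 620·5.72·0.00935/0.000214 = 1.549e+05.
Re > 4000 → turbulent. ε/D = 4.1e-05/0.00935 = 0.00439; Haaland: 1/√f = -1.8 log₁₀[0.000565 + 4.45e-05] = 5.787, so f = 0.02986.

f ≈ 0.0299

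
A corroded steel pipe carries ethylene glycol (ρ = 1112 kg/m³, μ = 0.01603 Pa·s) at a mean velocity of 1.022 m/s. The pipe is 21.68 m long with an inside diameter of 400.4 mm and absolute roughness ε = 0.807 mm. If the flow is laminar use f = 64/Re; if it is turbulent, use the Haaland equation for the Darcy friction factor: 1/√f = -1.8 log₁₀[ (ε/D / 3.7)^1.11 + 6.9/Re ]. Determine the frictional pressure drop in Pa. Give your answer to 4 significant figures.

ΔP ≈ 881.8 Pa

Reynolds number Re = ρVD/μ = 1112 · 1.022 · 0.4004 / 0.016 = 2.839e+04.
Re > 4000 → turbulent. Relative roughness ε/D = 0.000807/0.4004 = 0.00202. Haaland: 1/√f = -1.8 log₁₀[(0.00202/3.7)^1.11 + 6.9/2.839e+04] = -1.8 log₁₀[0.000238 + 0.000243] = 5.972, so f = 0.02804.
Darcy-Weisbach: ΔP = f(L/D)(ρV²/2) = 0.02804·(21.68/0.4004)·(1112·1.022²/2) = 0.02804·54.15·580.7 = 881.8 Pa.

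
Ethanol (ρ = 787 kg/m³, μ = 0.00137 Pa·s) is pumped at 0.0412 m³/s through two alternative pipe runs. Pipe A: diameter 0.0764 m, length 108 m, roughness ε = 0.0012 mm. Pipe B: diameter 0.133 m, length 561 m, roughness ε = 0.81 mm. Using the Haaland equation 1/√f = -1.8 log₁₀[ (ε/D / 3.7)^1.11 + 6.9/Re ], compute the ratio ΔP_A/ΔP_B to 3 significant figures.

ΔP_A/ΔP_B ≈ 1.30

Pipe A: V = Q/A = 0.0412/0.004584 = 8.987 m/s; Re = 3.944e+05; ε/D = 1.57e-05; Haaland → f = 0.01379; ΔP_A = f(L/D)(ρV²/2) = 6.196e+05 Pa.
Pipe B: V = Q/A = 0.0412/0.01389 = 2.966 m/s; Re = 2.266e+05; ε/D = 0.00609; Haaland → f = 0.03267; ΔP_B = f(L/D)(ρV²/2) = 4.768e+05 Pa.
ΔP_A/ΔP_B = 6.196e+05/4.768e+05 = 1.30.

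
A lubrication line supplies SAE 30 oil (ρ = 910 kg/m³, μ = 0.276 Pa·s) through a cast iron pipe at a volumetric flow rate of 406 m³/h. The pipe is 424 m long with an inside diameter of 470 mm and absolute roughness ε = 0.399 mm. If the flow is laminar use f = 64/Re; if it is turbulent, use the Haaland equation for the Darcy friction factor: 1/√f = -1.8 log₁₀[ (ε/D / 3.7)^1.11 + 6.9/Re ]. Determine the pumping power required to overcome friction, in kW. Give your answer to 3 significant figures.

P ≈ 1.24 kW

Q = 406 m³/h = 406/3600 = 0.1128 m³/s.
Cross-sectional area A = πD²/4 = π(0.47)²/4 = 0.1735 m²; mean velocity V = Q/A = 0.1128/0.1735 = 0.65 m/s.
Reynolds number Re = ρVD/μ = 910 · 0.65 · 0.47 / 0.276 = 1007.
Re < 2300 → laminar flow, so f = 64/Re = 64/1007 = 0.06353 (the turbulent correlation is not needed).
Darcy-Weisbach: ΔP = f(L/D)(ρV²/2) = 0.06353·(424/0.47)·(910·0.65²/2) = 0.06353·902.1·192.3 = 1.102e+04 Pa.
Pumping power P = QΔP = 0.1128·1.102e+04 = 1243 W = 1.24 kW.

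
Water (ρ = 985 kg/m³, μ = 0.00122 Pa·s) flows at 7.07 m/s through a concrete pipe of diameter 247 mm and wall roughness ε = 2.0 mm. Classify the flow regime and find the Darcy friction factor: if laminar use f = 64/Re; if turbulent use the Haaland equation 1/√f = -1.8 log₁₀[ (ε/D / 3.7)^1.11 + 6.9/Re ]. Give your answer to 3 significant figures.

f ≈ 0.0355

Re = ρVD/μ = 985·7.07·0.247/0.00122 = 1.41e+06.
Re > 4000 → turbulent. ε/D = 0.002/0.247 = 0.0081; Haaland: 1/√f = -1.8 log₁₀[0.00112 + 4.89e-06] = 5.311, so f = 0.03545.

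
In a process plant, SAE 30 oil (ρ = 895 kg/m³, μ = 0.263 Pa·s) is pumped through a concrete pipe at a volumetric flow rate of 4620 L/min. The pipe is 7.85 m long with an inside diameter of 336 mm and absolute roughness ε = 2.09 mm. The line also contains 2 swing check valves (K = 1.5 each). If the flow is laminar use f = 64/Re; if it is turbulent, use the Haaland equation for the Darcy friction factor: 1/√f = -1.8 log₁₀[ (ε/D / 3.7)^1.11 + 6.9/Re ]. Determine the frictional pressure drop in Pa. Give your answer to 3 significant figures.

ΔP ≈ 1520 Pa

Q = 4620 L/min = 4620/60000 = 0.077 m³/s.
Cross-sectional area A = πD²/4 = π(0.336)²/4 = 0.08867 m²; mean velocity V = Q/A = 0.077/0.08867 = 0.8684 m/s.
Reynolds number Re = ρVD/μ = 895 · 0.8684 · 0.336 / 0.263 = 993.
Re < 2300 → laminar flow, so f = 64/Re = 64/993 = 0.06445 (the turbulent correlation is not needed).
Total minor-loss coefficient ΣK = 2·1.5 = 3.
ΔP = [f·L/D + ΣK]·(ρV²/2) = [0.06445·7.85/0.336 + 3]·(895·0.8684²/2) = [1.506 + 3]·337.5 = 1521 Pa.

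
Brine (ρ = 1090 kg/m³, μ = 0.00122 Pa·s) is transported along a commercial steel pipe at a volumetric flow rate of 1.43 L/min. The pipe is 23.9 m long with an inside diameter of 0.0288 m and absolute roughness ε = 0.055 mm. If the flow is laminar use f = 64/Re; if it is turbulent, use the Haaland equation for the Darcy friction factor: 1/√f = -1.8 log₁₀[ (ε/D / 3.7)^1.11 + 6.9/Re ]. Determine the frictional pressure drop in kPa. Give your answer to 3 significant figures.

Q = 1.43 L/min = 1.43/60000 = 2.383e-05 m³/s.
Cross-sectional area A = πD²/4 = π(0.0288)²/4 = 0.0006514 m²; mean velocity V = Q/A = 2.383e-05/0.0006514 = 0.03659 m/s.
Reynolds number Re = ρVD/μ = 1090 · 0.03659 · 0.0288 / 0.00122 = 941.4.
Re < 2300 → laminar flow, so f = 64/Re = 64/941.4 = 0.06798 (the turbulent correlation is not needed).
Darcy-Weisbach: ΔP = f(L/D)(ρV²/2) = 0.06798·(23.9/0.0288)·(1090·0.03659²/2) = 0.06798·829.9·0.7295 = 41.16 Pa.
ΔP = 41.16 Pa = 0.0412 kPa.

ΔP ≈ 0.0412 kPa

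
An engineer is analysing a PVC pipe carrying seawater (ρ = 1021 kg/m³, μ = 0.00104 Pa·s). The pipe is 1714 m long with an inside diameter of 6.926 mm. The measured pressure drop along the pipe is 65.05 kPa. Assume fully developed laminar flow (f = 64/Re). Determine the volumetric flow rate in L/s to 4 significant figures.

Q ≈ 0.002061 L/s

For laminar flow, f = 64/Re with Re = ρVD/μ, so Darcy-Weisbach reduces to ΔP = 32μLV/D². Solving for V: V = ΔP·D²/(32μL) = 6.505e+04·(0.006926)²/(32·0.00104·1714) = 0.0547 m/s.
Check: Re = ρVD/μ = 1021·0.0547·0.006926/0.00104 = 372 < 2300, so the laminar assumption holds.
Q = V·A = 0.0547·(π/4·0.006926²) = 2.061e-06 m³/s = 0.002061 L/s.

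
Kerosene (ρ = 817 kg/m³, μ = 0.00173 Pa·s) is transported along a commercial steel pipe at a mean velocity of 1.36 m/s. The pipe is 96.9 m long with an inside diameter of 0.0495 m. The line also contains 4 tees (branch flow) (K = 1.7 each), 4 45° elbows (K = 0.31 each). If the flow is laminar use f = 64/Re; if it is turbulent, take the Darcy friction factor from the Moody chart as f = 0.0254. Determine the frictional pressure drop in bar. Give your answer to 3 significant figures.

Reynolds number Re = ρVD/μ = 817 · 1.36 · 0.0495 / 0.00173 = 3.179e+04.
Re > 4000 → turbulent; use the Moody-chart value f = 0.0254.
Total minor-loss coefficient ΣK = 4·1.7 + 4·0.31 = 8.04.
ΔP = [f·L/D + ΣK]·(ρV²/2) = [0.0254·96.9/0.0495 + 8.04]·(817·1.36²/2) = [49.72 + 8.04]·755.6 = 4.364e+04 Pa.
ΔP = 4.364e+04 Pa = 0.436 bar.

ΔP ≈ 0.436 bar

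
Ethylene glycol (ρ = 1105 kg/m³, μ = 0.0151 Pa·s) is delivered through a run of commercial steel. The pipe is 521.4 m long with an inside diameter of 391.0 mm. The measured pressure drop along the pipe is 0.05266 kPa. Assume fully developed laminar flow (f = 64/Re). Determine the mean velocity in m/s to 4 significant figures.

V ≈ 0.03195 m/s

For laminar flow, f = 64/Re with Re = ρVD/μ, so Darcy-Weisbach reduces to ΔP = 32μLV/D². Solving for V: V = ΔP·D²/(32μL) = 52.66·(0.391)²/(32·0.0151·521.4) = 0.03195 m/s.
Check: Re = ρVD/μ = 1105·0.03195·0.391/0.0151 = 914.3 < 2300, so the laminar assumption holds.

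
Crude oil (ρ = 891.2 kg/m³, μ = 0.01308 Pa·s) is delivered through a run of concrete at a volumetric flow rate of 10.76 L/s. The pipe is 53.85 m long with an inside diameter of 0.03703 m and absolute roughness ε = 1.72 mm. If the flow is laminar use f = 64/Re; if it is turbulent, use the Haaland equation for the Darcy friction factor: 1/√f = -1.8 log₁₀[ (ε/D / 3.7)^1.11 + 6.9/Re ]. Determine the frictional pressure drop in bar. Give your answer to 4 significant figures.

Q = 10.76 L/s = 10.76/1000 = 0.01076 m³/s.
Cross-sectional area A = πD²/4 = π(0.03703)²/4 = 0.001077 m²; mean velocity V = Q/A = 0.01076/0.001077 = 9.991 m/s.
Reynolds number Re = ρVD/μ = 891.2 · 9.991 · 0.03703 / 0.0131 = 2.521e+04.
Re > 4000 → turbulent. Relative roughness ε/D = 0.00172/0.03703 = 0.0464. Haaland: 1/√f = -1.8 log₁₀[(0.0464/3.7)^1.11 + 6.9/2.521e+04] = -1.8 log₁₀[0.00776 + 0.000274] = 3.772, so f = 0.0703.
Darcy-Weisbach: ΔP = f(L/D)(ρV²/2) = 0.0703·(53.85/0.03703)·(891.2·9.991²/2) = 0.0703·1454·4.448e+04 = 4.547e+06 Pa.
ΔP = 4.547e+06 Pa = 45.47 bar.

ΔP ≈ 45.47 bar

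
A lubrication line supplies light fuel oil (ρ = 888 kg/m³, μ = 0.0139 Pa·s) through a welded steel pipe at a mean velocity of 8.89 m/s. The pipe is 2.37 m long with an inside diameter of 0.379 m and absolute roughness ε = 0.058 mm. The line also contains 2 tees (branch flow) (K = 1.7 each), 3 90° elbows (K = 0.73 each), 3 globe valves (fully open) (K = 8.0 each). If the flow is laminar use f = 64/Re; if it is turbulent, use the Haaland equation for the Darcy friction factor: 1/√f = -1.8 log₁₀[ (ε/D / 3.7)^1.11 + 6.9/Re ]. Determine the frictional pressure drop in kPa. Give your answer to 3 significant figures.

Reynolds number Re = ρVD/μ = 888 · 8.89 · 0.379 / 0.0139 = 2.152e+05.
Re > 4000 → turbulent. Relative roughness ε/D = 5.8e-05/0.379 = 0.000153. Haaland: 1/√f = -1.8 log₁₀[(0.000153/3.7)^1.11 + 6.9/2.152e+05] = -1.8 log₁₀[1.36e-05 + 3.21e-05] = 7.812, so f = 0.01638.
Total minor-loss coefficient ΣK = 2·1.7 + 3·0.73 + 3·8 = 29.6.
ΔP = [f·L/D + ΣK]·(ρV²/2) = [0.01638·2.37/0.379 + 29.6]·(888·8.89²/2) = [0.1025 + 29.6]·3.509e+04 = 1.042e+06 Pa.
ΔP = 1.042e+06 Pa = 1040 kPa.

ΔP ≈ 1040 kPa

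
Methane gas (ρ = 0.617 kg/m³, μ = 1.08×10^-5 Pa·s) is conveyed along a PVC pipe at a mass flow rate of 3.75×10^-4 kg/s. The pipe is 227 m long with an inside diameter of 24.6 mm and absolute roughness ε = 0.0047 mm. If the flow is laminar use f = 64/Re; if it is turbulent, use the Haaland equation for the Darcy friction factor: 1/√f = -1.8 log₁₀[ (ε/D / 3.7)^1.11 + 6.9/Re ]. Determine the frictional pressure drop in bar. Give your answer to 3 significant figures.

A = πD²/4 = π(0.0246)²/4 = 0.0004753 m²; mean velocity V = ṁ/(ρA) = 0.000375/(0.617 · 0.0004753) = 1.279 m/s.
Reynolds number Re = ρVD/μ = 0.617 · 1.279 · 0.0246 / 1.08e-05 = 1797.
Re < 2300 → laminar flow, so f = 64/Re = 64/1797 = 0.03561 (the turbulent correlation is not needed).
Darcy-Weisbach: ΔP = f(L/D)(ρV²/2) = 0.03561·(227/0.0246)·(0.617·1.279²/2) = 0.03561·9228·0.5045 = 165.8 Pa.
ΔP = 165.8 Pa = 0.00166 bar.

ΔP ≈ 0.00166 bar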